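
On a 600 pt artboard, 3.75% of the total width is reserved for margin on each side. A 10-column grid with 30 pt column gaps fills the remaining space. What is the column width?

600 × (1 − 2·3.75%) = 600 × 92.5% = 555 pt for the columns.
10 columns + 9 column gaps: 10c + 9·30 = 555.
10c = 555 − 270 = 285, so c = 28.5 pt.

28.5 pt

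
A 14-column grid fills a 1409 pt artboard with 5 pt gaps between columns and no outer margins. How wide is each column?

96 pt

14c + 13·5 = 1409 → 14c = 1344 → c = 96 pt.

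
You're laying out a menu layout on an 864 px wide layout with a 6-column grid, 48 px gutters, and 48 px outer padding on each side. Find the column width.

88 px

Take off 96 px of margins, leaving 768 px.
768 − 5·48 = 528; ÷6 gives c = 88 px.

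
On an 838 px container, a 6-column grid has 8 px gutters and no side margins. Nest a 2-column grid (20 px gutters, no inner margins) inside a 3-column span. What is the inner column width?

Subtracting 5 gutters of 8 leaves 798 for 6 columns, so c = 133 px.
Span of 3: 3·133 + 2·8 = 399 + 16 = 415 px.
2 columns + 1 gutter: 2d + 1·20 = 415.
2d = 415 − 20 = 395, so d = 197.5 px.

197.5 px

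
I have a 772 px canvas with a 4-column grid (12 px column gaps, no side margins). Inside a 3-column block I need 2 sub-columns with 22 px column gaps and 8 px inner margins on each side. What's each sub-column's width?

Subtracting 3 column gaps of 12 leaves 736 for 4 columns, so c = 184 px.
Span of 3: 3·184 + 2·12 = 552 + 24 = 576 px.
Inner content = 576 − 2·8 = 560 px.
560 − 1·22 = 538; ÷2 gives d = 269 px.

269 px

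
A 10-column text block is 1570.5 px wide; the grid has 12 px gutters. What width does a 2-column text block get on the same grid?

1570.5 − 9·12 = 1462.5; ÷10 gives c = 146.25 px.
2 columns plus 1 gutter: 292.5 + 12 = 304.5 px.

304.5 px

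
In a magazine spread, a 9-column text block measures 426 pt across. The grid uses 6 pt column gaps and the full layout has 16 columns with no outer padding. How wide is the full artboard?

762 pt

426 − 8·6 = 378; ÷9 gives c = 42 pt.
Total width: 16·42 + 15·6 = 762 pt.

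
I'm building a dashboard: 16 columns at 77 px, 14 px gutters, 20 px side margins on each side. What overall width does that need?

Total width: 2·20 + 16·77 + 15·14 = 1482 px.

1482 px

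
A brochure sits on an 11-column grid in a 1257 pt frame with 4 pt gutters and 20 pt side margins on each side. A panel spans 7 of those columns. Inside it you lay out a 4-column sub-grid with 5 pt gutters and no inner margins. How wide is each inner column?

Inside the margins: 1257 − 40 = 1217 pt.
11 columns + 10 gutters: 11c + 10·4 = 1217.
11c = 1217 − 40 = 1177, so c = 107 pt.
7-column span = 7·107 + 6·4 = 773 pt.
773 − 3·5 = 758; ÷4 gives d = 189.5 pt.

189.5 pt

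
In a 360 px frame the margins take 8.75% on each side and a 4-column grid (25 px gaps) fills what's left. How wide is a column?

55.5 px

Each margin = 8.75% of 360 = 31.5 px; content = 360 − 2·31.5 = 297 px.
4c + 3·25 = 297 → 4c = 222 → c = 55.5 px.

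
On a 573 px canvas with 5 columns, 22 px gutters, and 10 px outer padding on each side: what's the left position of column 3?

Take off 20 px of margins, leaving 553 px.
5 columns + 4 gutters: 5c + 4·22 = 553.
5c = 553 − 88 = 465, so c = 93 px.
Column 3 starts at margin + 2·(column + gutter) = 10 + 2·115 = 240 px.

240 px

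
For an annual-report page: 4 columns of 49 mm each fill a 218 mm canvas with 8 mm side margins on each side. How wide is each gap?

Inside the margins: 218 − 16 = 202 mm.
Columns use 196 mm, leaving 6 mm across 3 gaps = 2 mm each.

2 mm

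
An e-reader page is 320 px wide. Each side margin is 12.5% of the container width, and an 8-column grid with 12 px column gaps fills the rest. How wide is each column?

19.5 px

Margins: 12.5% × 320 = 40 px each, so content = 320 − 80 = 240 px.
8c + 7·12 = 240 → 8c = 156 → c = 19.5 px.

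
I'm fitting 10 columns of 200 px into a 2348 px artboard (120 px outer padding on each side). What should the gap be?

12 px

Inside the margins: 2348 − 240 = 2108 px.
Columns use 2000 px, leaving 108 px across 9 gaps = 12 px each.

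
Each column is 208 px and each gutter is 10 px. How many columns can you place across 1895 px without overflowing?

8 columns: 8·208 + 7·10 = 1734 px ≤ 1895.
9 columns: 1952 px > 1895. So 8.

8 columns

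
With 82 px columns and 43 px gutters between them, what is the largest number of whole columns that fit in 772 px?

Each extra column adds 82 + 43 = 125 px.
(772 + 43) / 125 = 6.52, so 6 columns fit.

6 columns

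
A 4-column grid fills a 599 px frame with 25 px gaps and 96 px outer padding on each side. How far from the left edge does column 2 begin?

204 px

Content = 599 − 2·96 = 407 px.
4 columns + 3 gaps: 4c + 3·25 = 407.
4c = 407 − 75 = 332, so c = 83 px.
Column 2 starts at margin + 1·(column + gutter) = 96 + 1·108 = 204 px.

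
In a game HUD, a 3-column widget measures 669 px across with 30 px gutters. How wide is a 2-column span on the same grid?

3 columns + 2 gutters: 3c + 2·30 = 669.
3c = 669 − 60 = 609, so c = 203 px.
Span of 2: 2·203 + 1·30 = 406 + 30 = 436 px.

436 px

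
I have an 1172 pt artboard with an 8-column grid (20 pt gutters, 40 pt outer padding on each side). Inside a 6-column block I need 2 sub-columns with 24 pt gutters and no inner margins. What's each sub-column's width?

Inside the margins: 1172 − 80 = 1092 pt.
8c + 7·20 = 1092 → 8c = 952 → c = 119 pt.
6-column span = 6·119 + 5·20 = 814 pt.
2d + 1·24 = 814 → 2d = 790 → d = 395 pt.

395 pt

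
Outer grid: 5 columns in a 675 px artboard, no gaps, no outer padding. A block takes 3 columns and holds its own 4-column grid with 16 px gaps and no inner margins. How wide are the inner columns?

5c = 675 → c = 135 px.
3-column span = 3·135 = 405 px.
405 − 3·16 = 357; ÷4 gives d = 89.25 px.

89.25 px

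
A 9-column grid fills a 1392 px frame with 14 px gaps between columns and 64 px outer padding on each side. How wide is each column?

128 px

Subtract both margins: 1392 − 2·64 = 1264 px.
Subtracting 8 gaps of 14 leaves 1152 for 9 columns, so c = 128 px.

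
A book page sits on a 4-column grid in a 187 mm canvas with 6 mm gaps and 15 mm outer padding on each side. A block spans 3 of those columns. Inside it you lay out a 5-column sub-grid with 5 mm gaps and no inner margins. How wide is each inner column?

19.25 mm

Inside the margins: 187 − 30 = 157 mm.
Subtracting 3 gaps of 6 leaves 139 for 4 columns, so c = 34.75 mm.
3-column span = 3·34.75 + 2·6 = 116.25 mm.
116.25 − 4·5 = 96.25; ÷5 gives d = 19.25 mm.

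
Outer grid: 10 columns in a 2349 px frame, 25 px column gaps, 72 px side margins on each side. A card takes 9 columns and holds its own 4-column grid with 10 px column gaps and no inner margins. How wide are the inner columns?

488 px

Take off 144 px of margins, leaving 2205 px.
Subtracting 9 column gaps of 25 leaves 1980 for 10 columns, so c = 198 px.
9-column span = 9·198 + 8·25 = 1982 px.
Subtracting 3 column gaps of 10 leaves 1952 for 4 columns, so d = 488 px.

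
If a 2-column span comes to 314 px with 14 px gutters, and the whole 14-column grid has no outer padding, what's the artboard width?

2282 px

2 columns + 1 gutter: 2c + 1·14 = 314.
2c = 314 − 14 = 300, so c = 150 px.
Artboard = 14·150 + 13·14 = 2100 + 182 = 2282 px.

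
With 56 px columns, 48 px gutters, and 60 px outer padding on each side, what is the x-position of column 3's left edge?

Before column 3: the margin + 2 columns + 2 gutters.
Offset = 60 + 2·(56 + 48) = 60 + 208 = 268 px.

268 px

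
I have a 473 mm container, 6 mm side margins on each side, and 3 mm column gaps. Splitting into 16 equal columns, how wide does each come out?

Inside the margins: 473 − 12 = 461 mm.
16 columns + 15 column gaps: 16c + 15·3 = 461.
16c = 461 − 45 = 416, so c = 26 mm.

26 mm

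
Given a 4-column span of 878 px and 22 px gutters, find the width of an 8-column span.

878 − 3·22 = 812; ÷4 gives c = 203 px.
8 columns plus 7 gutters: 1624 + 154 = 1778 px.

1778 px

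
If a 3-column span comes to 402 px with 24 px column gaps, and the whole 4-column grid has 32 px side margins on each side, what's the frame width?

3 columns + 2 column gaps: 3c + 2·24 = 402.
3c = 402 − 48 = 354, so c = 118 px.
Adding margins, columns and gutters: 64 + 472 + 72 = 608 px.

608 px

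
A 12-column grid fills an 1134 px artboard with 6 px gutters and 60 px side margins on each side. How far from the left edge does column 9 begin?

740 px

Content = 1134 − 2·60 = 1014 px.
12 columns + 11 gutters: 12c + 11·6 = 1014.
12c = 1014 − 66 = 948, so c = 79 px.
Each column+gutter stride is 85 px; 8 of them past the 60 px margin is 60 + 680 = 740 px.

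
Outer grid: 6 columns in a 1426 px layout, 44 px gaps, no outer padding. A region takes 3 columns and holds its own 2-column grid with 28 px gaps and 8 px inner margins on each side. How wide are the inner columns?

Subtracting 5 gaps of 44 leaves 1206 for 6 columns, so c = 201 px.
Span of 3: 3·201 + 2·44 = 603 + 88 = 691 px.
Inner content = 691 − 2·8 = 675 px.
2d + 1·28 = 675 → 2d = 647 → d = 323.5 px.

323.5 px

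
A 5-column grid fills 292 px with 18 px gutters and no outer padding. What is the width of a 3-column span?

Subtracting 4 gutters of 18 leaves 220 for 5 columns, so c = 44 px.
3 columns plus 2 gutters: 132 + 36 = 168 px.

168 px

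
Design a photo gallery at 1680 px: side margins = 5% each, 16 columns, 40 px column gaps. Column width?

1680 × (1 − 2·5%) = 1680 × 90% = 1512 px for the columns.
Subtracting 15 column gaps of 40 leaves 912 for 16 columns, so c = 57 px.

57 px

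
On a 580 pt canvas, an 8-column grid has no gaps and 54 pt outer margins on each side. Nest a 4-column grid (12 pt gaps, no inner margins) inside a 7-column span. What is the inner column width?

94.25 pt

Take off 108 pt of margins, leaving 472 pt.
With no gaps, each column is 472/8 = 59 pt.
7-column span = 7·59 = 413 pt.
Subtracting 3 gaps of 12 leaves 377 for 4 columns, so d = 94.25 pt.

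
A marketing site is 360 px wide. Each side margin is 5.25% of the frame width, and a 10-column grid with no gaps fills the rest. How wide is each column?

32.22 px

360 × (1 − 2·5.25%) = 360 × 89.5% = 322.2 px for the columns.
10c = 322.2 → c = 32.22 px.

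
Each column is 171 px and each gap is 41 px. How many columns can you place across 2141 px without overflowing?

k columns need k·171 + (k−1)·41 = k·212 − 41.
k·212 − 41 ≤ 2141 → k ≤ 2182 / 212 ≈ 10.29, so k = 10.

10 columns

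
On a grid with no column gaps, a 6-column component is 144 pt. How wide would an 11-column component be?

264 pt

6c = 144 → c = 24 pt.
With no column gaps, 11 columns span 11·24 = 264 pt.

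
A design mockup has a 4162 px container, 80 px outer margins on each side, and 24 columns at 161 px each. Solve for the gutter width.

Inside the margins: 4162 − 160 = 4002 px.
Columns use 3864 px, leaving 138 px across 23 gutters = 6 px each.

6 px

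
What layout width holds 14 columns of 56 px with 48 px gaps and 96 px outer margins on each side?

Total width: 2·96 + 14·56 + 13·48 = 1600 px.

1600 px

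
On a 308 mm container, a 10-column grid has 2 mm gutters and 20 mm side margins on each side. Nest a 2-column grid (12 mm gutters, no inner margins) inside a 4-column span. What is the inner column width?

Inside the margins: 308 − 40 = 268 mm.
Subtracting 9 gutters of 2 leaves 250 for 10 columns, so c = 25 mm.
4 columns plus 3 gutters: 100 + 6 = 106 mm.
Subtracting 1 gutter of 12 leaves 94 for 2 columns, so d = 47 mm.

47 mm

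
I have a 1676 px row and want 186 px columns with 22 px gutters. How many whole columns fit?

k columns need k·186 + (k−1)·22 = k·208 − 22.
k·208 − 22 ≤ 1676 → k ≤ 1698 / 208 ≈ 8.16, so k = 8.

8 columns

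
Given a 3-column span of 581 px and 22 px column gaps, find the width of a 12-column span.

2390 px

581 − 2·22 = 537; ÷3 gives c = 179 px.
12-column span = 12·179 + 11·22 = 2390 px.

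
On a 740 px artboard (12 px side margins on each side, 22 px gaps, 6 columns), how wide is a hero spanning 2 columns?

224 px

Subtract both margins: 740 − 2·12 = 716 px.
6c + 5·22 = 716 → 6c = 606 → c = 101 px.
2-column span = 2·101 + 1·22 = 224 px.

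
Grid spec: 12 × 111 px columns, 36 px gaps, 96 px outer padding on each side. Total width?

1920 px

Artboard = 2·96 + 12·111 + 11·36 = 192 + 1332 + 396 = 1920 px.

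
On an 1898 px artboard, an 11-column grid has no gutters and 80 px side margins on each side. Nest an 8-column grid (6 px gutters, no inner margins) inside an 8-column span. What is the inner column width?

152.75 px

Outer content = 1898 − 2·80 = 1738 px.
With no gutters, each column is 1738/11 = 158 px.
With no gutters, 8 columns span 8·158 = 1264 px.
Subtracting 7 gutters of 6 leaves 1222 for 8 columns, so d = 152.75 px.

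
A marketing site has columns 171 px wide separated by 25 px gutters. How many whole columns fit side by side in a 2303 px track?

Each extra column adds 171 + 25 = 196 px.
(2303 + 25) / 196 = 11.88, so 11 columns fit.

11 columns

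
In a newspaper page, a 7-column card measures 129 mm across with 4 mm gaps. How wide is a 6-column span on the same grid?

Subtracting 6 gaps of 4 leaves 105 for 7 columns, so c = 15 mm.
6-column span = 6·15 + 5·4 = 110 mm.

110 mm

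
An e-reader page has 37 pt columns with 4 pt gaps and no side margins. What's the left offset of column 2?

41 pt

Each column+gutter stride is 41 pt; with no margin, 1 of them is 41 pt.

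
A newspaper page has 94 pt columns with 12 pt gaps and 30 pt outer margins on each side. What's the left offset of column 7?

666 pt

Column 7 starts at margin + 6·(column + gutter) = 30 + 6·106 = 666 pt.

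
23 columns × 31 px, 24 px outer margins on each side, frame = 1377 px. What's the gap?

Content width = 1377 − 2·24 = 1329 px.
23 columns take 23·31 = 713 px; remaining 616 splits into 22 gaps.
g = 616 / 22 = 28 px.

28 px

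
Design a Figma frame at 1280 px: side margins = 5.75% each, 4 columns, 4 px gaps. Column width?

280.2 px

Margins: 5.75% × 1280 = 73.6 px each, so content = 1280 − 147.2 = 1132.8 px.
4c + 3·4 = 1132.8 → 4c = 1120.8 → c = 280.2 px.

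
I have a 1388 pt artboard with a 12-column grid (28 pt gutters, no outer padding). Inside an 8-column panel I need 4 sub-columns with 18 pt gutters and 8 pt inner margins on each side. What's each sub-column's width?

12c + 11·28 = 1388 → 12c = 1080 → c = 90 pt.
Span of 8: 8·90 + 7·28 = 720 + 196 = 916 pt.
Inner content = 916 − 2·8 = 900 pt.
Subtracting 3 gutters of 18 leaves 846 for 4 columns, so d = 211.5 pt.

211.5 pt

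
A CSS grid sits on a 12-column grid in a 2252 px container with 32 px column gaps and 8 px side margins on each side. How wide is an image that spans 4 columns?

724 px

Take off 16 px of margins, leaving 2236 px.
Subtracting 11 column gaps of 32 leaves 1884 for 12 columns, so c = 157 px.
4-column span = 4·157 + 3·32 = 724 px.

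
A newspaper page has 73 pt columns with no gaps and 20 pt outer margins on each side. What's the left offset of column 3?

166 pt

Column 3 starts at margin + 2·(column + gutter) = 20 + 2·73 = 166 pt.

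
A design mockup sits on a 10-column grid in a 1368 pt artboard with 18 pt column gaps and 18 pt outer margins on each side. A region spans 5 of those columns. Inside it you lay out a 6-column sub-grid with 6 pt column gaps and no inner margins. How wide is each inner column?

Subtract both margins: 1368 − 2·18 = 1332 pt.
10c + 9·18 = 1332 → 10c = 1170 → c = 117 pt.
5 columns plus 4 column gaps: 585 + 72 = 657 pt.
657 − 5·6 = 627; ÷6 gives d = 104.5 pt.

104.5 pt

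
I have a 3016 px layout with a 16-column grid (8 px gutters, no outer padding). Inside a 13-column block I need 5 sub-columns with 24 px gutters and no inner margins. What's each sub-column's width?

16 columns + 15 gutters: 16c + 15·8 = 3016.
16c = 3016 − 120 = 2896, so c = 181 px.
13-column span = 13·181 + 12·8 = 2449 px.
5d + 4·24 = 2449 → 5d = 2353 → d = 470.6 px.

470.6 px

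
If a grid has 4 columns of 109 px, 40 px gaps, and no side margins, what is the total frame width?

Frame = 4·109 + 3·40 = 436 + 120 = 556 px.

556 px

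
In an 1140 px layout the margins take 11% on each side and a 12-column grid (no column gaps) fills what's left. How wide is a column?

1140 × (1 − 2·11%) = 1140 × 78% = 889.2 px for the columns.
12c = 889.2 → c = 74.1 px.

74.1 px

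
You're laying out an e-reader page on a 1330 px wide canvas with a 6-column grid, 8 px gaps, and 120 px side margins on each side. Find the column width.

Subtract both margins: 1330 − 2·120 = 1090 px.
6 columns + 5 gaps: 6c + 5·8 = 1090.
6c = 1090 − 40 = 1050, so c = 175 px.

175 px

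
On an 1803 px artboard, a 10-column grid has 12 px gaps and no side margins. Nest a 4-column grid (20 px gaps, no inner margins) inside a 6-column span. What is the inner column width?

254.25 px

10c + 9·12 = 1803 → 10c = 1695 → c = 169.5 px.
6-column span = 6·169.5 + 5·12 = 1077 px.
4d + 3·20 = 1077 → 4d = 1017 → d = 254.25 px.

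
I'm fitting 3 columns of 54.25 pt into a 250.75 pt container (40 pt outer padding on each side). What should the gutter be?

Subtract both margins: 250.75 − 2·40 = 170.75 pt.
3·54.25 + 2g = 170.75 → 2g = 8 → g = 4 pt.

4 pt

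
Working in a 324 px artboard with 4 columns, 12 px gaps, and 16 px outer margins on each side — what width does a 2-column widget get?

Subtract both margins: 324 − 2·16 = 292 px.
Subtracting 3 gaps of 12 leaves 256 for 4 columns, so c = 64 px.
2 columns plus 1 gap: 128 + 12 = 140 px.

140 px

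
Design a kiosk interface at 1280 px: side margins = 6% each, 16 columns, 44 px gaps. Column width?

29.15 px

1280 × (1 − 2·6%) = 1280 × 88% = 1126.4 px for the columns.
16 columns + 15 gaps: 16c + 15·44 = 1126.4.
16c = 1126.4 − 660 = 466.4, so c = 29.15 px.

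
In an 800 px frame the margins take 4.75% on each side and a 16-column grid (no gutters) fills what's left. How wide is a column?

45.25 px

Each margin = 4.75% of 800 = 38 px; content = 800 − 2·38 = 724 px.
16c = 724 → c = 45.25 px.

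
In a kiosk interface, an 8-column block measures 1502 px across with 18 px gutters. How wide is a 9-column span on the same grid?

8c + 7·18 = 1502 → 8c = 1376 → c = 172 px.
9-column span = 9·172 + 8·18 = 1692 px.

1692 px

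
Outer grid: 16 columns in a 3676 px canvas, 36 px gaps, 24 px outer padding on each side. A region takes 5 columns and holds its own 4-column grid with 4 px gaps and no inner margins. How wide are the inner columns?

Subtract both margins: 3676 − 2·24 = 3628 px.
16 columns + 15 gaps: 16c + 15·36 = 3628.
16c = 3628 − 540 = 3088, so c = 193 px.
Span of 5: 5·193 + 4·36 = 965 + 144 = 1109 px.
4 columns + 3 gaps: 4d + 3·4 = 1109.
4d = 1109 − 12 = 1097, so d = 274.25 px.

274.25 px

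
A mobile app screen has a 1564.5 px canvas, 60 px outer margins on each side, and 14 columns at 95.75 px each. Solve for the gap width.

8 px

Take off 120 px of margins, leaving 1444.5 px.
14 columns take 14·95.75 = 1340.5 px; remaining 104 splits into 13 gaps.
g = 104 / 13 = 8 px.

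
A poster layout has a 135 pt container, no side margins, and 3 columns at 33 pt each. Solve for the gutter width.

18 pt

3 columns take 3·33 = 99 pt; remaining 36 splits into 2 gutters.
g = 36 / 2 = 18 pt.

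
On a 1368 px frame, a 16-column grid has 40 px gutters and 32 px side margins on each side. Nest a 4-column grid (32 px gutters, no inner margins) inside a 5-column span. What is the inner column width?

Outer content = 1368 − 2·32 = 1304 px.
Subtracting 15 gutters of 40 leaves 704 for 16 columns, so c = 44 px.
5-column span = 5·44 + 4·40 = 380 px.
4d + 3·32 = 380 → 4d = 284 → d = 71 px.

71 px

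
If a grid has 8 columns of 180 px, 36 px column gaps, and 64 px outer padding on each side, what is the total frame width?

1820 px

Adding margins, columns and gutters: 128 + 1440 + 252 = 1820 px.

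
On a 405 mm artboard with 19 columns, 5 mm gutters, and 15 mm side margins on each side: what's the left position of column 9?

Content = 405 − 2·15 = 375 mm.
19 columns + 18 gutters: 19c + 18·5 = 375.
19c = 375 − 90 = 285, so c = 15 mm.
Before column 9: the margin + 8 columns + 8 gutters.
Offset = 15 + 8·(15 + 5) = 15 + 160 = 175 mm.

175 mm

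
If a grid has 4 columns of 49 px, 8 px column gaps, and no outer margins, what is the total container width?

220 px

Summing: 196 + 24 = 220 px.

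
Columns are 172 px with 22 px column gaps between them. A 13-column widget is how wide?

2500 px

13 columns plus 12 column gaps: 2236 + 264 = 2500 px.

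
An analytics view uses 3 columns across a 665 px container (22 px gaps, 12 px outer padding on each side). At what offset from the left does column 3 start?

Content = 665 − 2·12 = 641 px.
3 columns + 2 gaps: 3c + 2·22 = 641.
3c = 641 − 44 = 597, so c = 199 px.
Each column+gutter stride is 221 px; 2 of them past the 12 px margin is 12 + 442 = 454 px.

454 px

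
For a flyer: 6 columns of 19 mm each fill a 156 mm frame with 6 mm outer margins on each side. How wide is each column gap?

6 mm

Take off 12 mm of margins, leaving 144 mm.
Columns use 114 mm, leaving 30 mm across 5 column gaps = 6 mm each.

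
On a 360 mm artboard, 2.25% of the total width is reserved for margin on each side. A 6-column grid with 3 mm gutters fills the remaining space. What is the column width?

360 × (1 − 2·2.25%) = 360 × 95.5% = 343.8 mm for the columns.
343.8 − 5·3 = 328.8; ÷6 gives c = 54.8 mm.

54.8 mm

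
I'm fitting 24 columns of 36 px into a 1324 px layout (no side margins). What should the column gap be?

24·36 + 23g = 1324 → 23g = 460 → g = 20 px.

20 px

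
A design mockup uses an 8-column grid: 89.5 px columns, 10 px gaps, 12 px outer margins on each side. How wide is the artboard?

810 px

Artboard = 2·12 + 8·89.5 + 7·10 = 24 + 716 + 70 = 810 px.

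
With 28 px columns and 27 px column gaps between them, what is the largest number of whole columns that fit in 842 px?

k columns need k·28 + (k−1)·27 = k·55 − 27.
k·55 − 27 ≤ 842 → k ≤ 869 / 55 ≈ 15.80, so k = 15.

15 columns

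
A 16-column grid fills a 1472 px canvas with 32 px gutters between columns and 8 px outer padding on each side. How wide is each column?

61 px

Inside the margins: 1472 − 16 = 1456 px.
16c + 15·32 = 1456 → 16c = 976 → c = 61 px.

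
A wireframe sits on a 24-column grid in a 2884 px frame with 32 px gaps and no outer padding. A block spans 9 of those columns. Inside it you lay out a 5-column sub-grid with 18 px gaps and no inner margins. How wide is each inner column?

197.9 px

24c + 23·32 = 2884 → 24c = 2148 → c = 89.5 px.
Span of 9: 9·89.5 + 8·32 = 805.5 + 256 = 1061.5 px.
5 columns + 4 gaps: 5d + 4·18 = 1061.5.
5d = 1061.5 − 72 = 989.5, so d = 197.9 px.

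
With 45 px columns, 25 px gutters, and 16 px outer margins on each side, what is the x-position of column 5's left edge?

Column 5 starts at margin + 4·(column + gutter) = 16 + 4·70 = 296 px.

296 px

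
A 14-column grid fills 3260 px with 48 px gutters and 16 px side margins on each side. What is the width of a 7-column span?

Subtract both margins: 3260 − 2·16 = 3228 px.
3228 − 13·48 = 2604; ÷14 gives c = 186 px.
Span of 7: 7·186 + 6·48 = 1302 + 288 = 1590 px.

1590 px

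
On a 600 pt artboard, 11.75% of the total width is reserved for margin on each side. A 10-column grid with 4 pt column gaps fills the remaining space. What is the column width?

Each margin = 11.75% of 600 = 70.5 pt; content = 600 − 2·70.5 = 459 pt.
10 columns + 9 column gaps: 10c + 9·4 = 459.
10c = 459 − 36 = 423, so c = 42.3 pt.

42.3 pt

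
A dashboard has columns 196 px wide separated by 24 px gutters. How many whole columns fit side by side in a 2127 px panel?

9 columns

k columns need k·196 + (k−1)·24 = k·220 − 24.
k·220 − 24 ≤ 2127 → k ≤ 2151 / 220 ≈ 9.78, so k = 9.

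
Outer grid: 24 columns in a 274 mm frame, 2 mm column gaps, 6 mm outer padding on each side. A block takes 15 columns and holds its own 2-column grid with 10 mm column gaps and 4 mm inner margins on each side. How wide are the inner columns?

72.5 mm

Outer content = 274 − 2·6 = 262 mm.
24c + 23·2 = 262 → 24c = 216 → c = 9 mm.
15-column span = 15·9 + 14·2 = 163 mm.
Inner content = 163 − 2·4 = 155 mm.
155 − 1·10 = 145; ÷2 gives d = 72.5 mm.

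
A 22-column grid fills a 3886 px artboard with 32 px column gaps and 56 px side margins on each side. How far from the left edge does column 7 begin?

1094 px

Content = 3886 − 2·56 = 3774 px.
22c + 21·32 = 3774 → 22c = 3102 → c = 141 px.
Each column+gutter stride is 173 px; 6 of them past the 56 px margin is 56 + 1038 = 1094 px.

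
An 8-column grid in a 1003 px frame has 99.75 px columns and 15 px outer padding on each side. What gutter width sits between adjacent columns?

25 px

Subtract both margins: 1003 − 2·15 = 973 px.
Columns use 798 px, leaving 175 px across 7 gutters = 25 px each.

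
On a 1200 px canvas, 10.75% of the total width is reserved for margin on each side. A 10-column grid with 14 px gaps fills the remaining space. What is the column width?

Margins: 10.75% × 1200 = 129 px each, so content = 1200 − 258 = 942 px.
10 columns + 9 gaps: 10c + 9·14 = 942.
10c = 942 − 126 = 816, so c = 81.6 px.

81.6 px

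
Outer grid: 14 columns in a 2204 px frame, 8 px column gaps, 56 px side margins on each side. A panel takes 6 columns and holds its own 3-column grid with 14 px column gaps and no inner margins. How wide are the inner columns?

288 px

Take off 112 px of margins, leaving 2092 px.
14 columns + 13 column gaps: 14c + 13·8 = 2092.
14c = 2092 − 104 = 1988, so c = 142 px.
Span of 6: 6·142 + 5·8 = 852 + 40 = 892 px.
3 columns + 2 column gaps: 3d + 2·14 = 892.
3d = 892 − 28 = 864, so d = 288 px.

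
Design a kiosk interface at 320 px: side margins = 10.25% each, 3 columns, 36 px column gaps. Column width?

Margins: 10.25% × 320 = 32.8 px each, so content = 320 − 65.6 = 254.4 px.
254.4 − 2·36 = 182.4; ÷3 gives c = 60.8 px.

60.8 px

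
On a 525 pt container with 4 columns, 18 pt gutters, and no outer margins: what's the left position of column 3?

4c + 3·18 = 525 → 4c = 471 → c = 117.75 pt.
Each column+gutter stride is 135.75 pt; with no margin, 2 of them is 271.5 pt.

271.5 pt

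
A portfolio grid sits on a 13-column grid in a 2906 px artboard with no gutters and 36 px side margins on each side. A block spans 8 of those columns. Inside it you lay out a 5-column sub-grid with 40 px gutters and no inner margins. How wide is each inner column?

316.8 px

Take off 72 px of margins, leaving 2834 px.
2834 / 13 = 218 px per column.
With no gutters, 8 columns span 8·218 = 1744 px.
5d + 4·40 = 1744 → 5d = 1584 → d = 316.8 px.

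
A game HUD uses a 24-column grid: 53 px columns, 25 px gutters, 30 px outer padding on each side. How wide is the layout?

1907 px

Layout = 2·30 + 24·53 + 23·25 = 60 + 1272 + 575 = 1907 px.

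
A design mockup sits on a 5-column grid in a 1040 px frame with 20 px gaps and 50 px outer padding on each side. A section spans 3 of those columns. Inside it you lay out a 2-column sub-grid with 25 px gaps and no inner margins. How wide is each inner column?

Subtract both margins: 1040 − 2·50 = 940 px.
5 columns + 4 gaps: 5c + 4·20 = 940.
5c = 940 − 80 = 860, so c = 172 px.
Span of 3: 3·172 + 2·20 = 516 + 40 = 556 px.
2 columns + 1 gap: 2d + 1·25 = 556.
2d = 556 − 25 = 531, so d = 265.5 px.

265.5 px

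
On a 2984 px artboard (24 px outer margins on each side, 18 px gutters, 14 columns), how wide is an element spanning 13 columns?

2725 px

Take off 48 px of margins, leaving 2936 px.
Subtracting 13 gutters of 18 leaves 2702 for 14 columns, so c = 193 px.
Span of 13: 13·193 + 12·18 = 2509 + 216 = 2725 px.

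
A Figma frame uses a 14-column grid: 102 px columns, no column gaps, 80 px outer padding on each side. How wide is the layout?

Summing: 160 + 1428 = 1588 px.

1588 px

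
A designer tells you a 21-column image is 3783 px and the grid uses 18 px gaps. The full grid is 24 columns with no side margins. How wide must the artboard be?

Subtracting 20 gaps of 18 leaves 3423 for 21 columns, so c = 163 px.
Summing: 3912 + 414 = 4326 px.

4326 px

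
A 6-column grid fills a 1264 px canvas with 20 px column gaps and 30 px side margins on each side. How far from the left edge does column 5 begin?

846 px

Subtract both margins: 1264 − 2·30 = 1204 px.
1204 − 5·20 = 1104; ÷6 gives c = 184 px.
Each column+gutter stride is 204 px; 4 of them past the 30 px margin is 30 + 816 = 846 px.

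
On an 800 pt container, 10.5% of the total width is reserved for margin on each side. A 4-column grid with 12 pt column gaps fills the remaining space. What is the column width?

149 pt

Each margin = 10.5% of 800 = 84 pt; content = 800 − 2·84 = 632 pt.
632 − 3·12 = 596; ÷4 gives c = 149 pt.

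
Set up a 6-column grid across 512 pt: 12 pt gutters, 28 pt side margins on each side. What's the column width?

Content width = 512 − 2·28 = 456 pt.
6 columns + 5 gutters: 6c + 5·12 = 456.
6c = 456 − 60 = 396, so c = 66 pt.

66 pt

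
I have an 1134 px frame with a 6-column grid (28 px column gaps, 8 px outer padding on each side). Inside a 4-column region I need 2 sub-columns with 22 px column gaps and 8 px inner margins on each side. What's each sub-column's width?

Inside the margins: 1134 − 16 = 1118 px.
6c + 5·28 = 1118 → 6c = 978 → c = 163 px.
4 columns plus 3 column gaps: 652 + 84 = 736 px.
Inner content = 736 − 2·8 = 720 px.
2d + 1·22 = 720 → 2d = 698 → d = 349 px.

349 px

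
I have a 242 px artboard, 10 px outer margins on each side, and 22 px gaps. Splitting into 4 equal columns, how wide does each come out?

Subtract both margins: 242 − 2·10 = 222 px.
222 − 3·22 = 156; ÷4 gives c = 39 px.

39 px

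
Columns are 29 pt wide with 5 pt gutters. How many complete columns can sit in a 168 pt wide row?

5 columns

5 columns: 5·29 + 4·5 = 165 pt ≤ 168.
6 columns: 199 pt > 168. So 5.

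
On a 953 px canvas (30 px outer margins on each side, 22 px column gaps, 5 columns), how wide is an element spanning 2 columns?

344 px

Content width = 953 − 2·30 = 893 px.
5 columns + 4 column gaps: 5c + 4·22 = 893.
5c = 893 − 88 = 805, so c = 161 px.
2 columns plus 1 column gap: 322 + 22 = 344 px.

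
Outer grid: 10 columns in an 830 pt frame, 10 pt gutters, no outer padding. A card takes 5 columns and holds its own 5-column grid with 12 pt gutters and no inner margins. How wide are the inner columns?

72.4 pt

830 − 9·10 = 740; ÷10 gives c = 74 pt.
5-column span = 5·74 + 4·10 = 410 pt.
5 columns + 4 gutters: 5d + 4·12 = 410.
5d = 410 − 48 = 362, so d = 72.4 pt.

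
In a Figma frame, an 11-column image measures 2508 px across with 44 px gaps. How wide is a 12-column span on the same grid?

2740 px

2508 − 10·44 = 2068; ÷11 gives c = 188 px.
12 columns plus 11 gaps: 2256 + 484 = 2740 px.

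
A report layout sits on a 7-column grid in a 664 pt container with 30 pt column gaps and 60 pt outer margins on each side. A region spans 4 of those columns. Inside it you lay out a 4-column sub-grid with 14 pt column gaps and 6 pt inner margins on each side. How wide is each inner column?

Outer content = 664 − 2·60 = 544 pt.
7 columns + 6 column gaps: 7c + 6·30 = 544.
7c = 544 − 180 = 364, so c = 52 pt.
4 columns plus 3 column gaps: 208 + 90 = 298 pt.
Inner content = 298 − 2·6 = 286 pt.
Subtracting 3 column gaps of 14 leaves 244 for 4 columns, so d = 61 pt.

61 pt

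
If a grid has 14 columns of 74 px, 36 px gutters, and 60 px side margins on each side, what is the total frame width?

Total width: 2·60 + 14·74 + 13·36 = 1624 px.

1624 px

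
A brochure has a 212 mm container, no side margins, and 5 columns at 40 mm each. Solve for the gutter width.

3 mm

Columns use 200 mm, leaving 12 mm across 4 gutters = 3 mm each.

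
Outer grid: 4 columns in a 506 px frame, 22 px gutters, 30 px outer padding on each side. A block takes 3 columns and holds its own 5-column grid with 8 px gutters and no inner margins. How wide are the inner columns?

59.4 px

Take off 60 px of margins, leaving 446 px.
Subtracting 3 gutters of 22 leaves 380 for 4 columns, so c = 95 px.
Span of 3: 3·95 + 2·22 = 285 + 44 = 329 px.
329 − 4·8 = 297; ÷5 gives d = 59.4 px.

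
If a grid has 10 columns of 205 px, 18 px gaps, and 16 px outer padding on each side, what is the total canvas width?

2244 px

Canvas = 2·16 + 10·205 + 9·18 = 32 + 2050 + 162 = 2244 px.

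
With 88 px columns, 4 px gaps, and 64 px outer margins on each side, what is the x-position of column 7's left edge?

Each column+gutter stride is 92 px; 6 of them past the 64 px margin is 64 + 552 = 616 px.

616 px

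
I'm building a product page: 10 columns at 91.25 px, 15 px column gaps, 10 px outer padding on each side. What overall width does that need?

Adding margins, columns and gutters: 20 + 912.5 + 135 = 1067.5 px.

1067.5 px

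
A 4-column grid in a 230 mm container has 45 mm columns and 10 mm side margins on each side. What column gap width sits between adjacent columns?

Content width = 230 − 2·10 = 210 mm.
4 columns take 4·45 = 180 mm; remaining 30 splits into 3 column gaps.
g = 30 / 3 = 10 mm.

10 mm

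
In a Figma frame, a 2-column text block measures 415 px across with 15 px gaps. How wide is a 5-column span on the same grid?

Subtracting 1 gap of 15 leaves 400 for 2 columns, so c = 200 px.
5 columns plus 4 gaps: 1000 + 60 = 1060 px.

1060 px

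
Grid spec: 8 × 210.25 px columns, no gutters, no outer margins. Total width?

1682 px

Container = 8·210.25 = 1682 = 1682 px.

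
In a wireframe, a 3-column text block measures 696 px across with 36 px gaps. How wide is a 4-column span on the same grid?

940 px

Subtracting 2 gaps of 36 leaves 624 for 3 columns, so c = 208 px.
Span of 4: 4·208 + 3·36 = 832 + 108 = 940 px.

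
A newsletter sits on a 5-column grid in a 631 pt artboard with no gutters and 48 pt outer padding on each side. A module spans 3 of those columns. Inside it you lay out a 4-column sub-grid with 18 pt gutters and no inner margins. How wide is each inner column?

66.75 pt

Take off 96 pt of margins, leaving 535 pt.
535 / 5 = 107 pt per column.
With no gutters, 3 columns span 3·107 = 321 pt.
321 − 3·18 = 267; ÷4 gives d = 66.75 pt.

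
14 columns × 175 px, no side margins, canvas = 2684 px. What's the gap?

18 px

Columns use 2450 px, leaving 234 px across 13 gaps = 18 px each.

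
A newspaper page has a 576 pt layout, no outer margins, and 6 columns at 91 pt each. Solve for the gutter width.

6 pt

6·91 + 5g = 576 → 5g = 30 → g = 6 pt.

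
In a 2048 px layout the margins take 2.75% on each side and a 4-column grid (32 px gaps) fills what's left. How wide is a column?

Margins: 2.75% × 2048 = 56.32 px each, so content = 2048 − 112.64 = 1935.36 px.
Subtracting 3 gaps of 32 leaves 1839.36 for 4 columns, so c = 459.84 px.

459.84 px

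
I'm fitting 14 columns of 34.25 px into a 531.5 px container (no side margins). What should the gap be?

4 px

Columns use 479.5 px, leaving 52 px across 13 gaps = 4 px each.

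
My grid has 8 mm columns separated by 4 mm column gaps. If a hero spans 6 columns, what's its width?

68 mm

6-column span = 6·8 + 5·4 = 68 mm.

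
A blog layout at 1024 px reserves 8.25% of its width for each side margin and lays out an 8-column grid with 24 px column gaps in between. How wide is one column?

85.88 px

1024 × (1 − 2·8.25%) = 1024 × 83.5% = 855.04 px for the columns.
Subtracting 7 column gaps of 24 leaves 687.04 for 8 columns, so c = 85.88 px.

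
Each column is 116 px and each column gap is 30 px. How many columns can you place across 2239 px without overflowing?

Each extra column adds 116 + 30 = 146 px.
(2239 + 30) / 146 = 15.54, so 15 columns fit.

15 columns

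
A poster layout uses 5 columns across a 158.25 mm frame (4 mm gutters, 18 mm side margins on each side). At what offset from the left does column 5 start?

119 mm

Subtract both margins: 158.25 − 2·18 = 122.25 mm.
122.25 − 4·4 = 106.25; ÷5 gives c = 21.25 mm.
Each column+gutter stride is 25.25 mm; 4 of them past the 18 mm margin is 18 + 101 = 119 mm.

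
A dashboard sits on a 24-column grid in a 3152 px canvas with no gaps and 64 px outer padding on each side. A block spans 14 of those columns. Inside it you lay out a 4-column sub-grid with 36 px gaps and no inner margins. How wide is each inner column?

Take off 128 px of margins, leaving 3024 px.
3024 / 24 = 126 px per column.
14-column span = 14·126 = 1764 px.
1764 − 3·36 = 1656; ÷4 gives d = 414 px.

414 px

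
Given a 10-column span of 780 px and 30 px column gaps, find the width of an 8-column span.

618 px

Subtracting 9 column gaps of 30 leaves 510 for 10 columns, so c = 51 px.
Span of 8: 8·51 + 7·30 = 408 + 210 = 618 px.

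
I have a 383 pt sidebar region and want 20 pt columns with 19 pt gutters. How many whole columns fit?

10 columns

10 columns: 10·20 + 9·19 = 371 pt ≤ 383.
11 columns: 410 pt > 383. So 10.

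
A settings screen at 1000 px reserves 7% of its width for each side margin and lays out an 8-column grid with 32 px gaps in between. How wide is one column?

79.5 px

Margins: 7% × 1000 = 70 px each, so content = 1000 − 140 = 860 px.
8c + 7·32 = 860 → 8c = 636 → c = 79.5 px.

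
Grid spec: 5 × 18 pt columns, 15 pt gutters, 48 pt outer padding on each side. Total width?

246 pt

Total width: 2·48 + 5·18 + 4·15 = 246 pt.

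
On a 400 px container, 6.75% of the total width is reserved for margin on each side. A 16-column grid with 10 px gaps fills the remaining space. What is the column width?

12.25 px

400 × (1 − 2·6.75%) = 400 × 86.5% = 346 px for the columns.
16c + 15·10 = 346 → 16c = 196 → c = 12.25 px.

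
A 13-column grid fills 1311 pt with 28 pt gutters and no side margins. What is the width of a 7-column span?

1311 − 12·28 = 975; ÷13 gives c = 75 pt.
Span of 7: 7·75 + 6·28 = 525 + 168 = 693 pt.

693 pt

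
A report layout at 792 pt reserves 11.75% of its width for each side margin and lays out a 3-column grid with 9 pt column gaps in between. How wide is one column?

195.96 pt

792 × (1 − 2·11.75%) = 792 × 76.5% = 605.88 pt for the columns.
3c + 2·9 = 605.88 → 3c = 587.88 → c = 195.96 pt.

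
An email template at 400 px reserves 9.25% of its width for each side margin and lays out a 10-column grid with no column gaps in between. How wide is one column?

32.6 px

Each margin = 9.25% of 400 = 37 px; content = 400 − 2·37 = 326 px.
10c = 326 → c = 32.6 px.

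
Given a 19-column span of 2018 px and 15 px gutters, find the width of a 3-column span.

19 columns + 18 gutters: 19c + 18·15 = 2018.
19c = 2018 − 270 = 1748, so c = 92 px.
3 columns plus 2 gutters: 276 + 30 = 306 px.

306 px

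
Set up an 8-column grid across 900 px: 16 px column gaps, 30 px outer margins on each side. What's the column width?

91 px

Subtract both margins: 900 − 2·30 = 840 px.
Subtracting 7 column gaps of 16 leaves 728 for 8 columns, so c = 91 px.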